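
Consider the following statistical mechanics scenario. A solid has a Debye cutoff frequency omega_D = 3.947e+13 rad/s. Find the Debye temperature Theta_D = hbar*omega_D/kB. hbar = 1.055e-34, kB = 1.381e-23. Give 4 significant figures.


Step 1: hbar*omega_D = 1.055e-34 * 3.947e+13 = 4.164e-21 J
Step 2: Theta_D = 4.164e-21 / 1.381e-23
Step 3: Theta_D = 301.5 K

301.5


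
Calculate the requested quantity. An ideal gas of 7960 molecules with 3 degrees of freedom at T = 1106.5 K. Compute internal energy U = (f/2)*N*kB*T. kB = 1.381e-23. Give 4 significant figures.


Step 1: f/2 = 3/2 = 1.5
Step 2: N*kB*T = 7960*1.381e-23*1106.5 = 1.216e-16
Step 3: U = 1.5 * 1.216e-16 = 1.825e-16 J

1.825e-16


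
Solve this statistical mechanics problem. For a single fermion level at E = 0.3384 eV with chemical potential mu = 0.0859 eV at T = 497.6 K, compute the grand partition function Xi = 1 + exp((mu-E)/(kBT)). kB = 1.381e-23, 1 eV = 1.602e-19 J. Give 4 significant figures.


Step 1: (mu - E) = 0.0859 - 0.3384 = -0.2525 eV
Step 2: x = (mu-E)*eV/(kB*T) = -0.2525*1.602e-19/(1.381e-23*497.6) = -5.886
Step 3: exp(x) = 0.002777
Step 4: Xi = 1 + 0.002777 = 1.003

1.003


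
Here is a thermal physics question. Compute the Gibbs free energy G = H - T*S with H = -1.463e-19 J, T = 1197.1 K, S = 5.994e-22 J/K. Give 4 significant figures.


Step 1: T*S = 1197.1 * 5.994e-22 = 7.175e-19 J
Step 2: G = H - T*S = -1.463e-19 - 7.175e-19
Step 3: G = -8.638e-19 J

-8.638e-19


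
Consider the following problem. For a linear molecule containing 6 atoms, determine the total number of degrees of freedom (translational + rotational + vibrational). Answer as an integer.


Step 1: Translational DOF = 3
Step 2: Rotational DOF (linear) = 2
Step 3: Vibrational DOF = 3*6 - 5 = 13
Step 4: Total = 3 + 2 + 13 = 18

18


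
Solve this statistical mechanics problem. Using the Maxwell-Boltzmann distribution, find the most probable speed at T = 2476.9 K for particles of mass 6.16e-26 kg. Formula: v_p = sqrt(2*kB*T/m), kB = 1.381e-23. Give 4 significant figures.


Step 1: Numerator = 2*kB*T = 2*1.381e-23*2476.9 = 6.841e-20
Step 2: Ratio = 6.841e-20 / 6.16e-26 = 1.111e+06
Step 3: v_p = sqrt(1.111e+06) = 1054 m/s

1054


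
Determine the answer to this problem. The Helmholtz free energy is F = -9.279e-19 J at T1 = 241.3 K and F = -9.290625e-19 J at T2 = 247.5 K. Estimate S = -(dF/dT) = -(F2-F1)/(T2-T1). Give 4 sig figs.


Step 1: dF = F2 - F1 = -9.290625e-19 - (-9.279e-19) = -1.1625e-21 J
Step 2: dT = T2 - T1 = 247.5 - 241.3 = 6.2 K
Step 3: S = -dF/dT = -(-1.1625e-21)/6.2 = 1.875e-22 J/K

1.875e-22


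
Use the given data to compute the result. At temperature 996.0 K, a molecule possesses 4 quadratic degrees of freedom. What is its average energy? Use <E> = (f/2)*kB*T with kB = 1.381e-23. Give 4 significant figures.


Step 1: f/2 = 4/2 = 2
Step 2: kB*T = 1.381e-23 * 996.0 = 1.375e-20
Step 3: <E> = 2 * 1.375e-20 = 2.751e-20 J

2.751e-20


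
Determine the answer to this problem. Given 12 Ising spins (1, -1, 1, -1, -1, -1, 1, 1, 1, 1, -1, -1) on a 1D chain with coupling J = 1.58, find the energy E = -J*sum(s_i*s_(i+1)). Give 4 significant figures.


Step 1: Nearest-neighbor products: -1, -1, -1, 1, 1, -1, 1, 1, 1, -1, 1
Step 2: Sum of products = 1
Step 3: E = -1.58 * 1 = -1.58

-1.58


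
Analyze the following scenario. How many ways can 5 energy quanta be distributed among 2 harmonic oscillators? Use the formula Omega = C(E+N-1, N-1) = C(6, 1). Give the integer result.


Step 1: Use binomial coefficient C(6, 1)
Step 2: Numerator = 6! / 5!
Step 3: Denominator = 1!
Step 4: Omega = 6

6


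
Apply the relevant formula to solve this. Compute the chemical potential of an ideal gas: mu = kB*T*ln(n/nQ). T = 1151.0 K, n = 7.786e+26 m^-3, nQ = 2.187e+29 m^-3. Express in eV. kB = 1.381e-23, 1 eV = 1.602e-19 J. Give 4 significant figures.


Step 1: n/nQ = 7.786e+26/2.187e+29 = 0.00356
Step 2: ln(n/nQ) = -5.638
Step 3: mu = kB*T*ln(n/nQ) = 1.59e-20*-5.638 = -8.962e-20 J
Step 4: Convert to eV: -8.962e-20/1.602e-19 = -0.5594 eV

-0.5594


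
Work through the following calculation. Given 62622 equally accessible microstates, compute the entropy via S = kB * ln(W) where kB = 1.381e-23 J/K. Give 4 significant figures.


Step 1: ln(W) = ln(62622) = 11.04
Step 2: S = kB * ln(W) = 1.381e-23 * 11.04
Step 3: S = 1.525e-22 J/K

1.525e-22


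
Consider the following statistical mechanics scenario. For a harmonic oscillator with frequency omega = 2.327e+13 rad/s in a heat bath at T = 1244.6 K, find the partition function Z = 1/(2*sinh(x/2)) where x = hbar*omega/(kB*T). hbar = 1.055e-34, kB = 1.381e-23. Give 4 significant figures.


Step 1: Compute x = hbar*omega/(kB*T) = 1.055e-34*2.327e+13/(1.381e-23*1244.6) = 0.1428
Step 2: x/2 = 0.07142
Step 3: sinh(x/2) = 0.07148
Step 4: Z = 1/(2*0.07148) = 6.995

6.995


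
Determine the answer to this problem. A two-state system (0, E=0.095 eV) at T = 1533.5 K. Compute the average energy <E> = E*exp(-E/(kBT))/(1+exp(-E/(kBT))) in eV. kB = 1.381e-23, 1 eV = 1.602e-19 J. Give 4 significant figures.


Step 1: beta*E = 0.095*1.602e-19/(1.381e-23*1533.5) = 0.7186
Step 2: exp(-beta*E) = 0.4874
Step 3: <E> = 0.095*0.4874/(1+0.4874) = 0.03113 eV

0.03113


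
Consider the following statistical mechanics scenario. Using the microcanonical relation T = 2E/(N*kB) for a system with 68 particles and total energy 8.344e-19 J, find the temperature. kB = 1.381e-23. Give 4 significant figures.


Step 1: Numerator = 2*E = 2*8.344e-19 = 1.669e-18 J
Step 2: Denominator = N*kB = 68*1.381e-23 = 9.391e-22
Step 3: T = 1.669e-18 / 9.391e-22 = 1777 K

1777


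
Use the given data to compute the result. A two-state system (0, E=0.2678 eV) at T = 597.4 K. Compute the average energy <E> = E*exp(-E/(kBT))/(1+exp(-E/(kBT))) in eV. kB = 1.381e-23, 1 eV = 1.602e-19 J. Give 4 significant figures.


Step 1: beta*E = 0.2678*1.602e-19/(1.381e-23*597.4) = 5.2
Step 2: exp(-beta*E) = 0.005516
Step 3: <E> = 0.2678*0.005516/(1+0.005516) = 0.001469 eV

0.001469


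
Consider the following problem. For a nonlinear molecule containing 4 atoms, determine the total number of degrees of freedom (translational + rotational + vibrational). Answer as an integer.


Step 1: Translational DOF = 3
Step 2: Rotational DOF (nonlinear) = 3
Step 3: Vibrational DOF = 3*4 - 6 = 6
Step 4: Total = 3 + 3 + 6 = 12

12


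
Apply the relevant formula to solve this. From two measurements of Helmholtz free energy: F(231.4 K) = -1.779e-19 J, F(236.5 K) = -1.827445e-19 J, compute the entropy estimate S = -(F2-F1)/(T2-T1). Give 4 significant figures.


Step 1: dF = F2 - F1 = -1.827445e-19 - (-1.779e-19) = -4.8445e-21 J
Step 2: dT = T2 - T1 = 236.5 - 231.4 = 5.1 K
Step 3: S = -dF/dT = -(-4.8445e-21)/5.1 = 9.499e-22 J/K

9.499e-22


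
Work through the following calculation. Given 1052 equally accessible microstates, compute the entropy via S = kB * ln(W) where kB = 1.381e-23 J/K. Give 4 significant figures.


Step 1: ln(W) = ln(1052) = 6.958
Step 2: S = kB * ln(W) = 1.381e-23 * 6.958
Step 3: S = 9.61e-23 J/K

9.61e-23


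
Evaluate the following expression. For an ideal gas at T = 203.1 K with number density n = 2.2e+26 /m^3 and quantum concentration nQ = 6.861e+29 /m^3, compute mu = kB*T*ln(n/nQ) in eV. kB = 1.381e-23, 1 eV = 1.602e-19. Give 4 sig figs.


Step 1: n/nQ = 2.2e+26/6.861e+29 = 0.0003207
Step 2: ln(n/nQ) = -8.045
Step 3: mu = kB*T*ln(n/nQ) = 2.805e-21*-8.045 = -2.257e-20 J
Step 4: Convert to eV: -2.257e-20/1.602e-19 = -0.1409 eV

-0.1409


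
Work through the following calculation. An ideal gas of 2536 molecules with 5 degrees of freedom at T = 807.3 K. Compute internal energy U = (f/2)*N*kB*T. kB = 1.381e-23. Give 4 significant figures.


Step 1: f/2 = 5/2 = 2.5
Step 2: N*kB*T = 2536*1.381e-23*807.3 = 2.827e-17
Step 3: U = 2.5 * 2.827e-17 = 7.068e-17 J

7.068e-17


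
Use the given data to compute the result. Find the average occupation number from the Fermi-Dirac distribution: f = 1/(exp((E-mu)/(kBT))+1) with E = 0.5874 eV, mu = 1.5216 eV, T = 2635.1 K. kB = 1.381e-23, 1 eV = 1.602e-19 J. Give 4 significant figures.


Step 1: (E - mu) = 0.5874 - 1.5216 = -0.9342 eV
Step 2: Convert: (E-mu)*eV = -1.497e-19 J
Step 3: x = (E-mu)*eV/(kB*T) = -4.113
Step 4: f = 1/(exp(-4.113)+1) = 0.9839

0.9839


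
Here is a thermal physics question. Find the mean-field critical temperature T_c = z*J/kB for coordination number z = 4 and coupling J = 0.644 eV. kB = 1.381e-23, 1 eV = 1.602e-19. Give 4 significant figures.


Step 1: z*J = 4*0.644 = 2.576 eV
Step 2: Convert to Joules: 2.576*1.602e-19 = 4.127e-19 J
Step 3: T_c = 4.127e-19 / 1.381e-23 = 2.988e+04 K

2.988e+04


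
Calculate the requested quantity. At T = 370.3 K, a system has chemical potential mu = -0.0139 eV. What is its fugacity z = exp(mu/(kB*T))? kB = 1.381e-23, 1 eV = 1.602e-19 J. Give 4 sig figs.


Step 1: Convert mu to Joules: -0.0139*1.602e-19 = -2.227e-21 J
Step 2: kB*T = 1.381e-23*370.3 = 5.114e-21 J
Step 3: mu/(kB*T) = -0.4354
Step 4: z = exp(-0.4354) = 0.647

0.647


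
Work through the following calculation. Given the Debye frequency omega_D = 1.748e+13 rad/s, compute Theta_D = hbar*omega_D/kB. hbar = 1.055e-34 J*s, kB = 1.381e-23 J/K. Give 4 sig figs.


Step 1: hbar*omega_D = 1.055e-34 * 1.748e+13 = 1.844e-21 J
Step 2: Theta_D = 1.844e-21 / 1.381e-23
Step 3: Theta_D = 133.5 K

133.5


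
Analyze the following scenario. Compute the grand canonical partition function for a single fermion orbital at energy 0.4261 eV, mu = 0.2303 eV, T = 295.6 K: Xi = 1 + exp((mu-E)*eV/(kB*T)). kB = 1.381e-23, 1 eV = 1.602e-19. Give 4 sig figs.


Step 1: (mu - E) = 0.2303 - 0.4261 = -0.1958 eV
Step 2: x = (mu-E)*eV/(kB*T) = -0.1958*1.602e-19/(1.381e-23*295.6) = -7.684
Step 3: exp(x) = 0.0004602
Step 4: Xi = 1 + 0.0004602 = 1

1


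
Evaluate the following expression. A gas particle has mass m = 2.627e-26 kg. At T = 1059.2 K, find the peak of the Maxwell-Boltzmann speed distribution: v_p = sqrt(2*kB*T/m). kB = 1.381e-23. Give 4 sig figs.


Step 1: Numerator = 2*kB*T = 2*1.381e-23*1059.2 = 2.926e-20
Step 2: Ratio = 2.926e-20 / 2.627e-26 = 1.114e+06
Step 3: v_p = sqrt(1.114e+06) = 1055 m/s

1055


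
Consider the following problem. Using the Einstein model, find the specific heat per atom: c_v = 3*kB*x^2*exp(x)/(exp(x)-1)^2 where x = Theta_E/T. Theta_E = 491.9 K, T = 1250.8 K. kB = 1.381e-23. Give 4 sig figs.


Step 1: x = Theta_E/T = 491.9/1250.8 = 0.3933
Step 2: x^2 = 0.1547
Step 3: exp(x) = 1.482
Step 4: c_v = 3*1.381e-23*0.1547*1.482/(1.482-1)^2 = 4.09e-23

4.09e-23


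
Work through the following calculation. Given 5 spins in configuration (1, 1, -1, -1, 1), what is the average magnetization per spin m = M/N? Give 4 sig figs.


Step 1: Count up spins (+1): 3, down spins (-1): 2
Step 2: Total magnetization M = 3 - 2 = 1
Step 3: m = M/N = 1/5 = 0.2

0.2


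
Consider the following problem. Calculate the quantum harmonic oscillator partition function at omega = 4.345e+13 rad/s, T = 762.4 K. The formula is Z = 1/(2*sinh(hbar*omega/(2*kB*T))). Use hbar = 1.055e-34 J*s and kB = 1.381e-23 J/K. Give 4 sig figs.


Step 1: Compute x = hbar*omega/(kB*T) = 1.055e-34*4.345e+13/(1.381e-23*762.4) = 0.4354
Step 2: x/2 = 0.2177
Step 3: sinh(x/2) = 0.2194
Step 4: Z = 1/(2*0.2194) = 2.279

2.279


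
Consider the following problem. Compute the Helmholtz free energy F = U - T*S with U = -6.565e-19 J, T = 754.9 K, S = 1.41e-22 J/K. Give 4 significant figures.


Step 1: T*S = 754.9 * 1.41e-22 = 1.064e-19 J
Step 2: F = U - T*S = -6.565e-19 - 1.064e-19
Step 3: F = -7.629e-19 J

-7.629e-19


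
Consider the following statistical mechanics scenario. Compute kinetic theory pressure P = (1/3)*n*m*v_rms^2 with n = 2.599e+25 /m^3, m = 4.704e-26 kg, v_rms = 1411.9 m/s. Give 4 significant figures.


Step 1: v_rms^2 = 1411.9^2 = 1.993e+06
Step 2: n*m = 2.599e+25*4.704e-26 = 1.223
Step 3: P = (1/3)*1.223*1.993e+06 = 8.124e+05 Pa

8.124e+05


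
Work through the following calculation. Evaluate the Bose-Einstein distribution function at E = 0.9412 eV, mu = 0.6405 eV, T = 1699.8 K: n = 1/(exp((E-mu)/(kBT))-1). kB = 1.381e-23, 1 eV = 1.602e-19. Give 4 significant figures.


Step 1: (E - mu) = 0.3007 eV
Step 2: x = (E-mu)*eV/(kB*T) = 0.3007*1.602e-19/(1.381e-23*1699.8) = 2.052
Step 3: exp(x) = 7.784
Step 4: n = 1/(exp(x)-1) = 0.1474

0.1474


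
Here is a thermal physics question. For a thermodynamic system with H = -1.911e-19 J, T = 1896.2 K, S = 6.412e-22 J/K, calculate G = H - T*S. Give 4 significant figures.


Step 1: T*S = 1896.2 * 6.412e-22 = 1.216e-18 J
Step 2: G = H - T*S = -1.911e-19 - 1.216e-18
Step 3: G = -1.407e-18 J

-1.407e-18


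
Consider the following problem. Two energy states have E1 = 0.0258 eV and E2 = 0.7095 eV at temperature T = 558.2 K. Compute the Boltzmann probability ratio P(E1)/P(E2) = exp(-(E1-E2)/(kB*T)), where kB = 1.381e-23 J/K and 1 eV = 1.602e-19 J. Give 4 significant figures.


Step 1: Compute energy difference dE = E1 - E2 = 0.0258 - 0.7095 = -0.6837 eV
Step 2: Convert to Joules: dE_J = -0.6837 * 1.602e-19 = -1.095e-19 J
Step 3: Compute exponent = -dE_J / (kB * T) = -(-1.095e-19) / (1.381e-23 * 558.2) = 14.21
Step 4: P(E1)/P(E2) = exp(14.21) = 1.481e+06

1.481e+06


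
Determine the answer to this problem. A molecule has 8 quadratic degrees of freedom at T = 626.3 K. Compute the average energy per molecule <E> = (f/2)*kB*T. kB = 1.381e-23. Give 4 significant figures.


Step 1: f/2 = 8/2 = 4
Step 2: kB*T = 1.381e-23 * 626.3 = 8.649e-21
Step 3: <E> = 4 * 8.649e-21 = 3.46e-20 J

3.46e-20


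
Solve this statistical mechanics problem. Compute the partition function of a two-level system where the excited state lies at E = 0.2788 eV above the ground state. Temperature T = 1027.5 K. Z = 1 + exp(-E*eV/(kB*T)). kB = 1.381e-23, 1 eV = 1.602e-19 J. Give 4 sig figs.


Step 1: Compute beta*E = E*eV/(kB*T) = 0.2788*1.602e-19/(1.381e-23*1027.5) = 3.148
Step 2: exp(-beta*E) = exp(-3.148) = 0.04296
Step 3: Z = 1 + 0.04296 = 1.043

1.043


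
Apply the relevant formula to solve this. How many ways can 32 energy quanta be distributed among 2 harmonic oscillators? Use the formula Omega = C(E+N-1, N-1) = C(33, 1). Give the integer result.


Step 1: Use binomial coefficient C(33, 1)
Step 2: Numerator = 33! / 32!
Step 3: Denominator = 1!
Step 4: Omega = 33

33


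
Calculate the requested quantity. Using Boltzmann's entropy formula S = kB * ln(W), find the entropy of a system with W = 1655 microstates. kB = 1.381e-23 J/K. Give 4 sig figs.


Step 1: ln(W) = ln(1655) = 7.412
Step 2: S = kB * ln(W) = 1.381e-23 * 7.412
Step 3: S = 1.024e-22 J/K

1.024e-22


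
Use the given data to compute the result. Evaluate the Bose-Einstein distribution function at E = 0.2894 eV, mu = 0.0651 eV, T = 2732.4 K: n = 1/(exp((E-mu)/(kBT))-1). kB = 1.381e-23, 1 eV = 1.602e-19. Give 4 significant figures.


Step 1: (E - mu) = 0.2243 eV
Step 2: x = (E-mu)*eV/(kB*T) = 0.2243*1.602e-19/(1.381e-23*2732.4) = 0.9523
Step 3: exp(x) = 2.592
Step 4: n = 1/(exp(x)-1) = 0.6283

0.6283


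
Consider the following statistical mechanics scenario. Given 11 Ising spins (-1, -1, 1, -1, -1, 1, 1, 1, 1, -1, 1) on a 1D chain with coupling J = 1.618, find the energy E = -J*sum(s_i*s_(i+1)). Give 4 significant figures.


Step 1: Nearest-neighbor products: 1, -1, -1, 1, -1, 1, 1, 1, -1, -1
Step 2: Sum of products = 0
Step 3: E = -1.618 * 0 = 0

0


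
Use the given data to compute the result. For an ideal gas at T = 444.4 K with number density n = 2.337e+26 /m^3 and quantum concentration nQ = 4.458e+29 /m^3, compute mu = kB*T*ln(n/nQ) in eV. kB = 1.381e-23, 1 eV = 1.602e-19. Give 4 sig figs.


Step 1: n/nQ = 2.337e+26/4.458e+29 = 0.0005242
Step 2: ln(n/nQ) = -7.554
Step 3: mu = kB*T*ln(n/nQ) = 6.137e-21*-7.554 = -4.636e-20 J
Step 4: Convert to eV: -4.636e-20/1.602e-19 = -0.2894 eV

-0.2894


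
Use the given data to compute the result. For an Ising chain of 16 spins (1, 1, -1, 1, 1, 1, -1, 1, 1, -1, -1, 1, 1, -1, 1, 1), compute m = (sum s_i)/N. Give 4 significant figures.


Step 1: Count up spins (+1): 11, down spins (-1): 5
Step 2: Total magnetization M = 11 - 5 = 6
Step 3: m = M/N = 6/16 = 0.375

0.375


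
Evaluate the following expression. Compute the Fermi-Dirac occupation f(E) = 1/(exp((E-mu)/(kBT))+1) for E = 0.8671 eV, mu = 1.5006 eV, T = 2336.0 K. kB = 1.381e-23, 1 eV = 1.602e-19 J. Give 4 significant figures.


Step 1: (E - mu) = 0.8671 - 1.5006 = -0.6335 eV
Step 2: Convert: (E-mu)*eV = -1.015e-19 J
Step 3: x = (E-mu)*eV/(kB*T) = -3.146
Step 4: f = 1/(exp(-3.146)+1) = 0.9587

0.9587


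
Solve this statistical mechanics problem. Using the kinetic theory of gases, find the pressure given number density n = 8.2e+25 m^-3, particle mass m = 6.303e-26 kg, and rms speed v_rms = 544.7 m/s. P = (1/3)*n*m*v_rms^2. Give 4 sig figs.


Step 1: v_rms^2 = 544.7^2 = 2.967e+05
Step 2: n*m = 8.2e+25*6.303e-26 = 5.168
Step 3: P = (1/3)*5.168*2.967e+05 = 5.112e+05 Pa

5.112e+05


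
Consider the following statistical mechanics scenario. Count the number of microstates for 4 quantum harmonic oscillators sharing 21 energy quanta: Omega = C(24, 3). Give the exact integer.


Step 1: Use binomial coefficient C(24, 3)
Step 2: Numerator = 24! / 21!
Step 3: Denominator = 3!
Step 4: Omega = 2024

2024


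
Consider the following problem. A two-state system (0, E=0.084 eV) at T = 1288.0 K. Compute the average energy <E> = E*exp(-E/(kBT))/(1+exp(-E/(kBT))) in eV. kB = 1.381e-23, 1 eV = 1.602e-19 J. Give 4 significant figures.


Step 1: beta*E = 0.084*1.602e-19/(1.381e-23*1288.0) = 0.7565
Step 2: exp(-beta*E) = 0.4693
Step 3: <E> = 0.084*0.4693/(1+0.4693) = 0.02683 eV

0.02683


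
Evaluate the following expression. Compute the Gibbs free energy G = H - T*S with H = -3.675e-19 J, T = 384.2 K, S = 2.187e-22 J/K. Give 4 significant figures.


Step 1: T*S = 384.2 * 2.187e-22 = 8.402e-20 J
Step 2: G = H - T*S = -3.675e-19 - 8.402e-20
Step 3: G = -4.515e-19 J

-4.515e-19


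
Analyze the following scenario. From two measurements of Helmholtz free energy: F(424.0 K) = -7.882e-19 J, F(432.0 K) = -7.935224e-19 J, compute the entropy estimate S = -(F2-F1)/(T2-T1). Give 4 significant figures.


Step 1: dF = F2 - F1 = -7.935224e-19 - (-7.882e-19) = -5.3224e-21 J
Step 2: dT = T2 - T1 = 432.0 - 424.0 = 8 K
Step 3: S = -dF/dT = -(-5.3224e-21)/8 = 6.653e-22 J/K

6.653e-22


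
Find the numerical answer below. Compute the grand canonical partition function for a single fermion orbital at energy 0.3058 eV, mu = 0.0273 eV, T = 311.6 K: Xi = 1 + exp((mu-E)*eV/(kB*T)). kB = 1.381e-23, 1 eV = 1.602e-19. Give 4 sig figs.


Step 1: (mu - E) = 0.0273 - 0.3058 = -0.2785 eV
Step 2: x = (mu-E)*eV/(kB*T) = -0.2785*1.602e-19/(1.381e-23*311.6) = -10.37
Step 3: exp(x) = 3.142e-05
Step 4: Xi = 1 + 3.142e-05 = 1

1


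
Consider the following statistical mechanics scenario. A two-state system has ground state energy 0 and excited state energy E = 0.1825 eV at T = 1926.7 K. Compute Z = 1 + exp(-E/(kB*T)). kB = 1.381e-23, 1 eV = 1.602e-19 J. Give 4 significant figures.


Step 1: Compute beta*E = E*eV/(kB*T) = 0.1825*1.602e-19/(1.381e-23*1926.7) = 1.099
Step 2: exp(-beta*E) = exp(-1.099) = 0.3333
Step 3: Z = 1 + 0.3333 = 1.333

1.333


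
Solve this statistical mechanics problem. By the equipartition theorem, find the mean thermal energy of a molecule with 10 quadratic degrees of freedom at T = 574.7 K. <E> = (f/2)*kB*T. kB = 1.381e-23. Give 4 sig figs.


Step 1: f/2 = 10/2 = 5
Step 2: kB*T = 1.381e-23 * 574.7 = 7.937e-21
Step 3: <E> = 5 * 7.937e-21 = 3.968e-20 J

3.968e-20


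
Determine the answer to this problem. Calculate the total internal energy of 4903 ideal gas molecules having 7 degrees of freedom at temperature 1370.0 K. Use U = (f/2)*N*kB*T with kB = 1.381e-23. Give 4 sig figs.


Step 1: f/2 = 7/2 = 3.5
Step 2: N*kB*T = 4903*1.381e-23*1370.0 = 9.276e-17
Step 3: U = 3.5 * 9.276e-17 = 3.247e-16 J

3.247e-16


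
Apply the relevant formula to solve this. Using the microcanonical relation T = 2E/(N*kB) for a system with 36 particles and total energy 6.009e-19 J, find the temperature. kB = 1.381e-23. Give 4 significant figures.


Step 1: Numerator = 2*E = 2*6.009e-19 = 1.202e-18 J
Step 2: Denominator = N*kB = 36*1.381e-23 = 4.972e-22
Step 3: T = 1.202e-18 / 4.972e-22 = 2417 K

2417


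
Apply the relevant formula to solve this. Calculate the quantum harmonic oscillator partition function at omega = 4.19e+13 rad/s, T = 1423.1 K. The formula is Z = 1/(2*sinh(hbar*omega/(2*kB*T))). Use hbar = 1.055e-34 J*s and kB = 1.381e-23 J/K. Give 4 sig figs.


Step 1: Compute x = hbar*omega/(kB*T) = 1.055e-34*4.19e+13/(1.381e-23*1423.1) = 0.2249
Step 2: x/2 = 0.1125
Step 3: sinh(x/2) = 0.1127
Step 4: Z = 1/(2*0.1127) = 4.437

4.437


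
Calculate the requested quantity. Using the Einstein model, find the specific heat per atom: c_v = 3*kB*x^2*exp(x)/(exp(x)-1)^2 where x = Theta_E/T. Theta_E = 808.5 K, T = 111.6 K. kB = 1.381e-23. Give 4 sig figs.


Step 1: x = Theta_E/T = 808.5/111.6 = 7.245
Step 2: x^2 = 52.48
Step 3: exp(x) = 1401
Step 4: c_v = 3*1.381e-23*52.48*1401/(1401-1)^2 = 1.555e-24

1.555e-24


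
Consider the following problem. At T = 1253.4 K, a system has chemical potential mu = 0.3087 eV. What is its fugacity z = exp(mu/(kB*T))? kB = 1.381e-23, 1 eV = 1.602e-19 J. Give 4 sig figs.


Step 1: Convert mu to Joules: 0.3087*1.602e-19 = 4.945e-20 J
Step 2: kB*T = 1.381e-23*1253.4 = 1.731e-20 J
Step 3: mu/(kB*T) = 2.857
Step 4: z = exp(2.857) = 17.41

17.41


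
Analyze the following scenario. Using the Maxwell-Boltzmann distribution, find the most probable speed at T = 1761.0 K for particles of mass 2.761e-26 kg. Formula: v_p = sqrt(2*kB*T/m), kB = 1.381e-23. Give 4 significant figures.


Step 1: Numerator = 2*kB*T = 2*1.381e-23*1761.0 = 4.864e-20
Step 2: Ratio = 4.864e-20 / 2.761e-26 = 1.762e+06
Step 3: v_p = sqrt(1.762e+06) = 1327 m/s

1327


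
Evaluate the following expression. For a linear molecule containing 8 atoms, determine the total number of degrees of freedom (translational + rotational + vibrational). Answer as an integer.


Step 1: Translational DOF = 3
Step 2: Rotational DOF (linear) = 2
Step 3: Vibrational DOF = 3*8 - 5 = 19
Step 4: Total = 3 + 2 + 19 = 24

24


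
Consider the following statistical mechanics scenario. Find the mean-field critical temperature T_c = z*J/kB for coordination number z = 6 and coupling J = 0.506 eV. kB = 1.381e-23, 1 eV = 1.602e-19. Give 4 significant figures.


Step 1: z*J = 6*0.506 = 3.036 eV
Step 2: Convert to Joules: 3.036*1.602e-19 = 4.864e-19 J
Step 3: T_c = 4.864e-19 / 1.381e-23 = 3.522e+04 K

3.522e+04


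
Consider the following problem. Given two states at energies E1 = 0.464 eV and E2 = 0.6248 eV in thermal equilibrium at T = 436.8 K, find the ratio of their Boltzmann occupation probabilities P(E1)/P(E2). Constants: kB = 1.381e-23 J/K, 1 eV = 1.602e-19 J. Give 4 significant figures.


Step 1: Compute energy difference dE = E1 - E2 = 0.464 - 0.6248 = -0.1608 eV
Step 2: Convert to Joules: dE_J = -0.1608 * 1.602e-19 = -2.576e-20 J
Step 3: Compute exponent = -dE_J / (kB * T) = -(-2.576e-20) / (1.381e-23 * 436.8) = 4.27
Step 4: P(E1)/P(E2) = exp(4.27) = 71.55

71.55


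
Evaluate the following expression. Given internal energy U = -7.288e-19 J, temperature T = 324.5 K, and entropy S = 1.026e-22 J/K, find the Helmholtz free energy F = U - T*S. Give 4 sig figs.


Step 1: T*S = 324.5 * 1.026e-22 = 3.329e-20 J
Step 2: F = U - T*S = -7.288e-19 - 3.329e-20
Step 3: F = -7.621e-19 J

-7.621e-19


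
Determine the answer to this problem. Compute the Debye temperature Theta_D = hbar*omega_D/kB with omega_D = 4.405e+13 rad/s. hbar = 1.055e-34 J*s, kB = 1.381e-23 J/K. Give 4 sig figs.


Step 1: hbar*omega_D = 1.055e-34 * 4.405e+13 = 4.647e-21 J
Step 2: Theta_D = 4.647e-21 / 1.381e-23
Step 3: Theta_D = 336.5 K

336.5


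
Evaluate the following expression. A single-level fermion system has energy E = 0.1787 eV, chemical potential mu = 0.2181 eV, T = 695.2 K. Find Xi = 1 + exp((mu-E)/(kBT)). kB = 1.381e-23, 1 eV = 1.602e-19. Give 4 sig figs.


Step 1: (mu - E) = 0.2181 - 0.1787 = 0.0394 eV
Step 2: x = (mu-E)*eV/(kB*T) = 0.0394*1.602e-19/(1.381e-23*695.2) = 0.6574
Step 3: exp(x) = 1.93
Step 4: Xi = 1 + 1.93 = 2.93

2.93


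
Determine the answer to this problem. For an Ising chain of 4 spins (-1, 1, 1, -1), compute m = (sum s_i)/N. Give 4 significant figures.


Step 1: Count up spins (+1): 2, down spins (-1): 2
Step 2: Total magnetization M = 2 - 2 = 0
Step 3: m = M/N = 0/4 = 0

0


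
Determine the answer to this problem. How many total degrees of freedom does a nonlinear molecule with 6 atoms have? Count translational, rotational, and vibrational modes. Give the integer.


Step 1: Translational DOF = 3
Step 2: Rotational DOF (nonlinear) = 3
Step 3: Vibrational DOF = 3*6 - 6 = 12
Step 4: Total = 3 + 3 + 12 = 18

18


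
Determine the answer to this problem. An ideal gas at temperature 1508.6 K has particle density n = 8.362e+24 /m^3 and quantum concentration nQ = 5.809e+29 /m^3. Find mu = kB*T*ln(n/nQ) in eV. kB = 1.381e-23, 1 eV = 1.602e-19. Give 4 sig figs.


Step 1: n/nQ = 8.362e+24/5.809e+29 = 1.439e-05
Step 2: ln(n/nQ) = -11.15
Step 3: mu = kB*T*ln(n/nQ) = 2.083e-20*-11.15 = -2.323e-19 J
Step 4: Convert to eV: -2.323e-19/1.602e-19 = -1.45 eV

-1.45


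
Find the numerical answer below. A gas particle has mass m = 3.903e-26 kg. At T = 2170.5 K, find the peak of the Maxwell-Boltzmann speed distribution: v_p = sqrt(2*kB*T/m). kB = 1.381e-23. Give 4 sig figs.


Step 1: Numerator = 2*kB*T = 2*1.381e-23*2170.5 = 5.995e-20
Step 2: Ratio = 5.995e-20 / 3.903e-26 = 1.536e+06
Step 3: v_p = sqrt(1.536e+06) = 1239 m/s

1239


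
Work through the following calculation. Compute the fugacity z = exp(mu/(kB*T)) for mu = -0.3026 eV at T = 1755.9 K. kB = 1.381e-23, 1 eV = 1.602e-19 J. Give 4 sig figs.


Step 1: Convert mu to Joules: -0.3026*1.602e-19 = -4.848e-20 J
Step 2: kB*T = 1.381e-23*1755.9 = 2.425e-20 J
Step 3: mu/(kB*T) = -1.999
Step 4: z = exp(-1.999) = 0.1355

0.1355


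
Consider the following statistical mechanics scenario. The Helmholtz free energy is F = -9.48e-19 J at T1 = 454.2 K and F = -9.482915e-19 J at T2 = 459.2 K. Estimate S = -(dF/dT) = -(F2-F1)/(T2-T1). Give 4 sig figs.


Step 1: dF = F2 - F1 = -9.482915e-19 - (-9.48e-19) = -2.915e-22 J
Step 2: dT = T2 - T1 = 459.2 - 454.2 = 5 K
Step 3: S = -dF/dT = -(-2.915e-22)/5 = 5.83e-23 J/K

5.83e-23


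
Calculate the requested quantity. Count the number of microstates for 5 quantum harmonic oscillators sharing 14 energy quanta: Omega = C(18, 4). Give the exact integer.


Step 1: Use binomial coefficient C(18, 4)
Step 2: Numerator = 18! / 14!
Step 3: Denominator = 4!
Step 4: Omega = 3060

3060


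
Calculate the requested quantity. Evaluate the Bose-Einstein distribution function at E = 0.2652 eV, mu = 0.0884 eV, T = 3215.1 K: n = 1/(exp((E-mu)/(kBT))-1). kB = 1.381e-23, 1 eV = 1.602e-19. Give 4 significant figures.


Step 1: (E - mu) = 0.1768 eV
Step 2: x = (E-mu)*eV/(kB*T) = 0.1768*1.602e-19/(1.381e-23*3215.1) = 0.6379
Step 3: exp(x) = 1.893
Step 4: n = 1/(exp(x)-1) = 1.12

1.12


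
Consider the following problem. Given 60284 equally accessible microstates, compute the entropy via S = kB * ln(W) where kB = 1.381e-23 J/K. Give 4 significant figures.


Step 1: ln(W) = ln(60284) = 11.01
Step 2: S = kB * ln(W) = 1.381e-23 * 11.01
Step 3: S = 1.52e-22 J/K

1.52e-22


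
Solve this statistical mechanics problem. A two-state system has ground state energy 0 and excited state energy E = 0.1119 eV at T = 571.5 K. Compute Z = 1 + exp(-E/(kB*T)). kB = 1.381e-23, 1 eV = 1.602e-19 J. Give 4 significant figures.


Step 1: Compute beta*E = E*eV/(kB*T) = 0.1119*1.602e-19/(1.381e-23*571.5) = 2.271
Step 2: exp(-beta*E) = exp(-2.271) = 0.1032
Step 3: Z = 1 + 0.1032 = 1.103

1.103


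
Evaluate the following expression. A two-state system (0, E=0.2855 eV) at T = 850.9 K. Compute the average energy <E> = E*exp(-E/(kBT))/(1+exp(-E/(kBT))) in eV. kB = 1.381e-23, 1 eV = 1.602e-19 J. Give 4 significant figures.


Step 1: beta*E = 0.2855*1.602e-19/(1.381e-23*850.9) = 3.892
Step 2: exp(-beta*E) = 0.0204
Step 3: <E> = 0.2855*0.0204/(1+0.0204) = 0.005708 eV

0.005708


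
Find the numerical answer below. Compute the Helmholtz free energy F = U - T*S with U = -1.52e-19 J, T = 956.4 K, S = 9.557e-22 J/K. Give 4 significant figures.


Step 1: T*S = 956.4 * 9.557e-22 = 9.14e-19 J
Step 2: F = U - T*S = -1.52e-19 - 9.14e-19
Step 3: F = -1.066e-18 J

-1.066e-18


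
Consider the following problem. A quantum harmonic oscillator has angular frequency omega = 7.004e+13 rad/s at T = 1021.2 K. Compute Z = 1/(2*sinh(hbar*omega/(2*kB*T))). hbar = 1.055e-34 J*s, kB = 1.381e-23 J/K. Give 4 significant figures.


Step 1: Compute x = hbar*omega/(kB*T) = 1.055e-34*7.004e+13/(1.381e-23*1021.2) = 0.524
Step 2: x/2 = 0.262
Step 3: sinh(x/2) = 0.265
Step 4: Z = 1/(2*0.265) = 1.887

1.887


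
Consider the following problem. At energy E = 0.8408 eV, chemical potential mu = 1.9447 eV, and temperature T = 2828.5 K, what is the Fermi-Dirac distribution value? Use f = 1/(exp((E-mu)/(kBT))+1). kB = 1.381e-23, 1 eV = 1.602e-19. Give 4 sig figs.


Step 1: (E - mu) = 0.8408 - 1.9447 = -1.104 eV
Step 2: Convert: (E-mu)*eV = -1.768e-19 J
Step 3: x = (E-mu)*eV/(kB*T) = -4.527
Step 4: f = 1/(exp(-4.527)+1) = 0.9893

0.9893


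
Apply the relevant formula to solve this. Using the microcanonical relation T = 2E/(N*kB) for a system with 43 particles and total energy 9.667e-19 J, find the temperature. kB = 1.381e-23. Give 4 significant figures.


Step 1: Numerator = 2*E = 2*9.667e-19 = 1.933e-18 J
Step 2: Denominator = N*kB = 43*1.381e-23 = 5.938e-22
Step 3: T = 1.933e-18 / 5.938e-22 = 3256 K

3256


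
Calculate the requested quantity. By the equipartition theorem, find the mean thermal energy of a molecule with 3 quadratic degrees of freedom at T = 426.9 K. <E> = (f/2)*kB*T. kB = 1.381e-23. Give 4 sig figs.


Step 1: f/2 = 3/2 = 1.5
Step 2: kB*T = 1.381e-23 * 426.9 = 5.895e-21
Step 3: <E> = 1.5 * 5.895e-21 = 8.843e-21 J

8.843e-21


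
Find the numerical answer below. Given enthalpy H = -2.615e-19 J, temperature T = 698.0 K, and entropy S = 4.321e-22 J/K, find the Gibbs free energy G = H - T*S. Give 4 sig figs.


Step 1: T*S = 698.0 * 4.321e-22 = 3.016e-19 J
Step 2: G = H - T*S = -2.615e-19 - 3.016e-19
Step 3: G = -5.631e-19 J

-5.631e-19


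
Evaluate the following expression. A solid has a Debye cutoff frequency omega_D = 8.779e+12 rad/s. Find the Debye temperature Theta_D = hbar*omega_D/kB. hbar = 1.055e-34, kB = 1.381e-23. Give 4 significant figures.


Step 1: hbar*omega_D = 1.055e-34 * 8.779e+12 = 9.262e-22 J
Step 2: Theta_D = 9.262e-22 / 1.381e-23
Step 3: Theta_D = 67.07 K

67.07


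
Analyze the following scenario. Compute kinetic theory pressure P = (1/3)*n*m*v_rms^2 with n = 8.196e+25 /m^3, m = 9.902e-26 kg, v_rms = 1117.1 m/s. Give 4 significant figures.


Step 1: v_rms^2 = 1117.1^2 = 1.248e+06
Step 2: n*m = 8.196e+25*9.902e-26 = 8.116
Step 3: P = (1/3)*8.116*1.248e+06 = 3.376e+06 Pa

3.376e+06


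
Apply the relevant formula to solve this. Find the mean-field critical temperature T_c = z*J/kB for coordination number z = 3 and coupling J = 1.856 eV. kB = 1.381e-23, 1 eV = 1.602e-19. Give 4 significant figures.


Step 1: z*J = 3*1.856 = 5.568 eV
Step 2: Convert to Joules: 5.568*1.602e-19 = 8.92e-19 J
Step 3: T_c = 8.92e-19 / 1.381e-23 = 6.459e+04 K

6.459e+04


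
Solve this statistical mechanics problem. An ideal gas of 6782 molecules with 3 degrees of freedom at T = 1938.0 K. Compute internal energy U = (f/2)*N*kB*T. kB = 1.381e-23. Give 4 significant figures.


Step 1: f/2 = 3/2 = 1.5
Step 2: N*kB*T = 6782*1.381e-23*1938.0 = 1.815e-16
Step 3: U = 1.5 * 1.815e-16 = 2.723e-16 J

2.723e-16


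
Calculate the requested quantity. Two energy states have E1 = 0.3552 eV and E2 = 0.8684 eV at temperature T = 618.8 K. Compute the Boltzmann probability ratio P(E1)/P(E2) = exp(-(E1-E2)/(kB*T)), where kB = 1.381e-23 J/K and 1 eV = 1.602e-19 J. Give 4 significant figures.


Step 1: Compute energy difference dE = E1 - E2 = 0.3552 - 0.8684 = -0.5132 eV
Step 2: Convert to Joules: dE_J = -0.5132 * 1.602e-19 = -8.221e-20 J
Step 3: Compute exponent = -dE_J / (kB * T) = -(-8.221e-20) / (1.381e-23 * 618.8) = 9.621
Step 4: P(E1)/P(E2) = exp(9.621) = 1.507e+04

1.507e+04


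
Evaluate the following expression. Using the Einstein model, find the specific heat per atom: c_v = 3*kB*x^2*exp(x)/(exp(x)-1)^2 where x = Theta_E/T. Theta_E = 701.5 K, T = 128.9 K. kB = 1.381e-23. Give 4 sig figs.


Step 1: x = Theta_E/T = 701.5/128.9 = 5.442
Step 2: x^2 = 29.62
Step 3: exp(x) = 231
Step 4: c_v = 3*1.381e-23*29.62*231/(231-1)^2 = 5.359e-24

5.359e-24


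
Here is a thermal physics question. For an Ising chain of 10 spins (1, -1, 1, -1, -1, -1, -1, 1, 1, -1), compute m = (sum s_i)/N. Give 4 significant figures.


Step 1: Count up spins (+1): 4, down spins (-1): 6
Step 2: Total magnetization M = 4 - 6 = -2
Step 3: m = M/N = -2/10 = -0.2

-0.2


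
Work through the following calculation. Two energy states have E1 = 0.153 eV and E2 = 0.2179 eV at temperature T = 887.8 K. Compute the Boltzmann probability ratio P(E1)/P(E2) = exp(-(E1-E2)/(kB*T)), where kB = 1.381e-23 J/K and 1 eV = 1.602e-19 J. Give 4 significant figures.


Step 1: Compute energy difference dE = E1 - E2 = 0.153 - 0.2179 = -0.0649 eV
Step 2: Convert to Joules: dE_J = -0.0649 * 1.602e-19 = -1.04e-20 J
Step 3: Compute exponent = -dE_J / (kB * T) = -(-1.04e-20) / (1.381e-23 * 887.8) = 0.848
Step 4: P(E1)/P(E2) = exp(0.848) = 2.335

2.335


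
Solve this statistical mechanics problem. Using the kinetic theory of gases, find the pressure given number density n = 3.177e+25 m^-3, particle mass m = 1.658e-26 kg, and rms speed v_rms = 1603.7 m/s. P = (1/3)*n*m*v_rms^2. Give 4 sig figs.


Step 1: v_rms^2 = 1603.7^2 = 2.572e+06
Step 2: n*m = 3.177e+25*1.658e-26 = 0.5267
Step 3: P = (1/3)*0.5267*2.572e+06 = 4.516e+05 Pa

4.516e+05


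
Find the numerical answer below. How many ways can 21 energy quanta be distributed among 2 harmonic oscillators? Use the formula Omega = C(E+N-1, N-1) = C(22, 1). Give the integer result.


Step 1: Use binomial coefficient C(22, 1)
Step 2: Numerator = 22! / 21!
Step 3: Denominator = 1!
Step 4: Omega = 22

22


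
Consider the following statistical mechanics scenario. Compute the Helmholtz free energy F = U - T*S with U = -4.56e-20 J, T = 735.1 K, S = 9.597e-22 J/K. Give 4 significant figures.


Step 1: T*S = 735.1 * 9.597e-22 = 7.055e-19 J
Step 2: F = U - T*S = -4.56e-20 - 7.055e-19
Step 3: F = -7.511e-19 J

-7.511e-19


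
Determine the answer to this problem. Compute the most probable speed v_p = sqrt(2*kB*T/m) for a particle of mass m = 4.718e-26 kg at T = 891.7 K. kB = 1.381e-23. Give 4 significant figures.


Step 1: Numerator = 2*kB*T = 2*1.381e-23*891.7 = 2.463e-20
Step 2: Ratio = 2.463e-20 / 4.718e-26 = 5.22e+05
Step 3: v_p = sqrt(5.22e+05) = 722.5 m/s

722.5


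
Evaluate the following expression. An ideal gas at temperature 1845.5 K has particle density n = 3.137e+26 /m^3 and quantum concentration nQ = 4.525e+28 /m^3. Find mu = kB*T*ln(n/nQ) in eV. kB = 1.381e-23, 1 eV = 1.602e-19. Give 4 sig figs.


Step 1: n/nQ = 3.137e+26/4.525e+28 = 0.006933
Step 2: ln(n/nQ) = -4.972
Step 3: mu = kB*T*ln(n/nQ) = 2.549e-20*-4.972 = -1.267e-19 J
Step 4: Convert to eV: -1.267e-19/1.602e-19 = -0.7909 eV

-0.7909


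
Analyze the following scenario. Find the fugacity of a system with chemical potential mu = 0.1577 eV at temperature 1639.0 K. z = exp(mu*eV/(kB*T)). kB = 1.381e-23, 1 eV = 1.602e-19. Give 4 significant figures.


Step 1: Convert mu to Joules: 0.1577*1.602e-19 = 2.526e-20 J
Step 2: kB*T = 1.381e-23*1639.0 = 2.263e-20 J
Step 3: mu/(kB*T) = 1.116
Step 4: z = exp(1.116) = 3.053

3.053


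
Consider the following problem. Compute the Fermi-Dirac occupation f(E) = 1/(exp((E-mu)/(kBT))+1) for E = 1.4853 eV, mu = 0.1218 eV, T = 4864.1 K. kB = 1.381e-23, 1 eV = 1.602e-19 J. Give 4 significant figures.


Step 1: (E - mu) = 1.4853 - 0.1218 = 1.364 eV
Step 2: Convert: (E-mu)*eV = 2.184e-19 J
Step 3: x = (E-mu)*eV/(kB*T) = 3.252
Step 4: f = 1/(exp(3.252)+1) = 0.03726

0.03726


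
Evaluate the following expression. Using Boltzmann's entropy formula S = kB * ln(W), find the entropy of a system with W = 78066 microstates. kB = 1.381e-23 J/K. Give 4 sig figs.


Step 1: ln(W) = ln(78066) = 11.27
Step 2: S = kB * ln(W) = 1.381e-23 * 11.27
Step 3: S = 1.556e-22 J/K

1.556e-22


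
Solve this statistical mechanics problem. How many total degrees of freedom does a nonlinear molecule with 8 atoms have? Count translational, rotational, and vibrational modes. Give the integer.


Step 1: Translational DOF = 3
Step 2: Rotational DOF (nonlinear) = 3
Step 3: Vibrational DOF = 3*8 - 6 = 18
Step 4: Total = 3 + 3 + 18 = 24

24


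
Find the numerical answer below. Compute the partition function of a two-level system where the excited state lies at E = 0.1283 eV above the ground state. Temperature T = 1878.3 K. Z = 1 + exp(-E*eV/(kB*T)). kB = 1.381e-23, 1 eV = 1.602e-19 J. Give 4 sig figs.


Step 1: Compute beta*E = E*eV/(kB*T) = 0.1283*1.602e-19/(1.381e-23*1878.3) = 0.7924
Step 2: exp(-beta*E) = exp(-0.7924) = 0.4528
Step 3: Z = 1 + 0.4528 = 1.453

1.453


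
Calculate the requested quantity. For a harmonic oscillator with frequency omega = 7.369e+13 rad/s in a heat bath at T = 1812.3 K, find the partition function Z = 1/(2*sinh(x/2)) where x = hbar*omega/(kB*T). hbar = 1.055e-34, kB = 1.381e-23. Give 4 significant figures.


Step 1: Compute x = hbar*omega/(kB*T) = 1.055e-34*7.369e+13/(1.381e-23*1812.3) = 0.3106
Step 2: x/2 = 0.1553
Step 3: sinh(x/2) = 0.1559
Step 4: Z = 1/(2*0.1559) = 3.206

3.206


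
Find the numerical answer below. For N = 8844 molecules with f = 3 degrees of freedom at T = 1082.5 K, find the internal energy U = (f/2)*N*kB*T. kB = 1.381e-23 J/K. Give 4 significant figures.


Step 1: f/2 = 3/2 = 1.5
Step 2: N*kB*T = 8844*1.381e-23*1082.5 = 1.322e-16
Step 3: U = 1.5 * 1.322e-16 = 1.983e-16 J

1.983e-16


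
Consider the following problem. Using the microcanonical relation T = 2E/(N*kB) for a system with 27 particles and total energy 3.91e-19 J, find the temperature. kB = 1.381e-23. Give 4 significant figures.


Step 1: Numerator = 2*E = 2*3.91e-19 = 7.82e-19 J
Step 2: Denominator = N*kB = 27*1.381e-23 = 3.729e-22
Step 3: T = 7.82e-19 / 3.729e-22 = 2097 K

2097


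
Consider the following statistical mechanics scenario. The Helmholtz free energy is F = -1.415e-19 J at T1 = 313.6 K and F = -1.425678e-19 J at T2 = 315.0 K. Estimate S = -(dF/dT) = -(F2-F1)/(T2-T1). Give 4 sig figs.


Step 1: dF = F2 - F1 = -1.425678e-19 - (-1.415e-19) = -1.0678e-21 J
Step 2: dT = T2 - T1 = 315.0 - 313.6 = 1.4 K
Step 3: S = -dF/dT = -(-1.0678e-21)/1.4 = 7.627e-22 J/K

7.627e-22


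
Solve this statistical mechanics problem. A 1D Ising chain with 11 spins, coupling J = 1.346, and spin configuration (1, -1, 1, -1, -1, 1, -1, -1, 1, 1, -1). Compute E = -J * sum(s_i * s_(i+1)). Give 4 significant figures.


Step 1: Nearest-neighbor products: -1, -1, -1, 1, -1, -1, 1, -1, 1, -1
Step 2: Sum of products = -4
Step 3: E = -1.346 * -4 = 5.384

5.384


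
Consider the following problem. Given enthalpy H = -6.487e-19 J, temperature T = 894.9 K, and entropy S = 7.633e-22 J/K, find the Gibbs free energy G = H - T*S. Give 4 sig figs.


Step 1: T*S = 894.9 * 7.633e-22 = 6.831e-19 J
Step 2: G = H - T*S = -6.487e-19 - 6.831e-19
Step 3: G = -1.332e-18 J

-1.332e-18


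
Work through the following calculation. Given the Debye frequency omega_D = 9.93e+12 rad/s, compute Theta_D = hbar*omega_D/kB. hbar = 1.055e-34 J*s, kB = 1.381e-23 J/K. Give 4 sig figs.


Step 1: hbar*omega_D = 1.055e-34 * 9.93e+12 = 1.048e-21 J
Step 2: Theta_D = 1.048e-21 / 1.381e-23
Step 3: Theta_D = 75.86 K

75.86
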